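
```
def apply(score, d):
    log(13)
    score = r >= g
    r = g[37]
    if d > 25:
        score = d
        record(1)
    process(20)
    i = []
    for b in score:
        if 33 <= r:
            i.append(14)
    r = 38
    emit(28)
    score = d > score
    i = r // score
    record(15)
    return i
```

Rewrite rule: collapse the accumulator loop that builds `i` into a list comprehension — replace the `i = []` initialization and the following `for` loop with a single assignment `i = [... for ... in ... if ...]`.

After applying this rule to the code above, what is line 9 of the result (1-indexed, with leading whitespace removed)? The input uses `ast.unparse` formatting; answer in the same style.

i = [14 for b in score if 33 <= r]

Transformed code:
def apply(score, d):
    log(13)
    score = r >= g
    r = g[37]
    if d > 25:
        score = d
        record(1)
    process(20)
    i = [14 for b in score if 33 <= r]
    r = 38
    emit(28)
    score = d > score
    i = r // score
    record(15)
    return i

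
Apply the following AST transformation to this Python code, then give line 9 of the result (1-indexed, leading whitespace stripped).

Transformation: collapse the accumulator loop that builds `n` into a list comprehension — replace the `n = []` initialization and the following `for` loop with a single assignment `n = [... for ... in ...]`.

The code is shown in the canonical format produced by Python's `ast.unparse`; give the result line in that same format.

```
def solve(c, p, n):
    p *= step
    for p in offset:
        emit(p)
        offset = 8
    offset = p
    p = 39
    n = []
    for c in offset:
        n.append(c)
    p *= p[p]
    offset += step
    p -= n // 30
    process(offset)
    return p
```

Transformed code:
def solve(c, p, n):
    p *= step
    for p in offset:
        emit(p)
        offset = 8
    offset = p
    p = 39
    n = [c for c in offset]
    p *= p[p]
    offset += step
    p -= n // 30
    process(offset)
    return p

p *= p[p]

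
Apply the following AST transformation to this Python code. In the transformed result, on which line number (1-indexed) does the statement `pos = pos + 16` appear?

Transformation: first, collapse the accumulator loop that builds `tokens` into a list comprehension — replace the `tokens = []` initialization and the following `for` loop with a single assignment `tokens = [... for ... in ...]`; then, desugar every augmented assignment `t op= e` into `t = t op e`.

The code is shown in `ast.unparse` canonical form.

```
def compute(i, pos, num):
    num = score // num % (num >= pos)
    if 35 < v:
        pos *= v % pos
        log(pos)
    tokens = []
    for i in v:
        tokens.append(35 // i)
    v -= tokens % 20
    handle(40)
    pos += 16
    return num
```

9

Transformed code:
def compute(i, pos, num):
    num = score // num % (num >= pos)
    if 35 < v:
        pos = pos * (v % pos)
        log(pos)
    tokens = [35 // i for i in v]
    v = v - tokens % 20
    handle(40)
    pos = pos + 16
    return num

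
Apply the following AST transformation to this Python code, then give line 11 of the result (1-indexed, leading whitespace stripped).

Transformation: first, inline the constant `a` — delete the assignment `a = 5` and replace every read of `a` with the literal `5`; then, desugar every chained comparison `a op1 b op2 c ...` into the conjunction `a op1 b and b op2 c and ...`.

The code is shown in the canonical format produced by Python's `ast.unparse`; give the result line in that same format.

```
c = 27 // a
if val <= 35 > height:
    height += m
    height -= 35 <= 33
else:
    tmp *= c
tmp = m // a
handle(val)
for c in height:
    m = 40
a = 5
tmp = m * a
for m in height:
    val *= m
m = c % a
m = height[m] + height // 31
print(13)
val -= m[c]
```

Transformed code:
c = 27 // 5
if val <= 35 and 35 > height:
    height += m
    height -= 35 <= 33
else:
    tmp *= c
tmp = m // 5
handle(val)
for c in height:
    m = 40
tmp = m * 5
for m in height:
    val *= m
m = c % 5
m = height[m] + height // 31
print(13)
val -= m[c]

tmp = m * 5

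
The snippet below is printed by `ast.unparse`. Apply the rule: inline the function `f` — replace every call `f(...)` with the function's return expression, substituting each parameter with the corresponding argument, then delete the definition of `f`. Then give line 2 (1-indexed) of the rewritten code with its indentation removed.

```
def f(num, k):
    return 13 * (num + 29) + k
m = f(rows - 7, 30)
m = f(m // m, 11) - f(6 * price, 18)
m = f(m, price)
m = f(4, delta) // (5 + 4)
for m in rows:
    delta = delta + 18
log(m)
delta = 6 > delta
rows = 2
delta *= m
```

Transformed code:
m = 13 * (rows - 7 + 29) + 30
m = 13 * (m // m + 29) + 11 - (13 * (6 * price + 29) + 18)
m = 13 * (m + 29) + price
m = (13 * (4 + 29) + delta) // (5 + 4)
for m in rows:
    delta = delta + 18
log(m)
delta = 6 > delta
rows = 2
delta *= m

m = 13 * (m // m + 29) + 11 - (13 * (6 * price + 29) + 18)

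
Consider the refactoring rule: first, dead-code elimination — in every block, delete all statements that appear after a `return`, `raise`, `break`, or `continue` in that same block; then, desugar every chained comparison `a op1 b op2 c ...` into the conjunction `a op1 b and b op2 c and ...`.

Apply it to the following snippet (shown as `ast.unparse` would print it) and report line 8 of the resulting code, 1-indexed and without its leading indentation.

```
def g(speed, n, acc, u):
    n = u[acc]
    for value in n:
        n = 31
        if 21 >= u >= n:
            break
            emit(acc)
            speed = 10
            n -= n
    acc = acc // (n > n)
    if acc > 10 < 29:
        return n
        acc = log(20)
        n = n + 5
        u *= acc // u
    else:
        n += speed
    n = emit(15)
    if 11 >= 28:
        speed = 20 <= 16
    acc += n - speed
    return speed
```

if acc > 10 and 10 < 29:

Transformed code:
def g(speed, n, acc, u):
    n = u[acc]
    for value in n:
        n = 31
        if 21 >= u and u >= n:
            break
    acc = acc // (n > n)
    if acc > 10 and 10 < 29:
        return n
    else:
        n += speed
    n = emit(15)
    if 11 >= 28:
        speed = 20 <= 16
    acc += n - speed
    return speed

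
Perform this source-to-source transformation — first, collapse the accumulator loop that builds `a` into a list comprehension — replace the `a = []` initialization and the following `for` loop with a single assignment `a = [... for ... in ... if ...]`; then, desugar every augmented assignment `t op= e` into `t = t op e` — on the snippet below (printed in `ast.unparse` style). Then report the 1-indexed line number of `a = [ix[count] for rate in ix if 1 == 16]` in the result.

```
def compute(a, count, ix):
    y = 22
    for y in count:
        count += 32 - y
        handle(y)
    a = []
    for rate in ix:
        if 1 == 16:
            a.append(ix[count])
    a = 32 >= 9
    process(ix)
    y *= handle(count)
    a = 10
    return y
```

6

Transformed code:
def compute(a, count, ix):
    y = 22
    for y in count:
        count = count + (32 - y)
        handle(y)
    a = [ix[count] for rate in ix if 1 == 16]
    a = 32 >= 9
    process(ix)
    y = y * handle(count)
    a = 10
    return y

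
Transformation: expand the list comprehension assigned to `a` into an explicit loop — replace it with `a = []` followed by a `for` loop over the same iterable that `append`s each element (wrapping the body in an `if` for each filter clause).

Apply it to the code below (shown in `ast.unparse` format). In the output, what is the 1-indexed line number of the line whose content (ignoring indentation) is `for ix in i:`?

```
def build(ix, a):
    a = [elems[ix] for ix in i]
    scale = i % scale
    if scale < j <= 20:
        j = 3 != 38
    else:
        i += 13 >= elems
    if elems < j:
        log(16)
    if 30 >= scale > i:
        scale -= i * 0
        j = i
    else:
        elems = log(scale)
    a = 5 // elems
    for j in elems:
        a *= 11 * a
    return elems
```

3

Transformed code:
def build(ix, a):
    a = []
    for ix in i:
        a.append(elems[ix])
    scale = i % scale
    if scale < j <= 20:
        j = 3 != 38
    else:
        i += 13 >= elems
    if elems < j:
        log(16)
    if 30 >= scale > i:
        scale -= i * 0
        j = i
    else:
        elems = log(scale)
    a = 5 // elems
    for j in elems:
        a *= 11 * a
    return elems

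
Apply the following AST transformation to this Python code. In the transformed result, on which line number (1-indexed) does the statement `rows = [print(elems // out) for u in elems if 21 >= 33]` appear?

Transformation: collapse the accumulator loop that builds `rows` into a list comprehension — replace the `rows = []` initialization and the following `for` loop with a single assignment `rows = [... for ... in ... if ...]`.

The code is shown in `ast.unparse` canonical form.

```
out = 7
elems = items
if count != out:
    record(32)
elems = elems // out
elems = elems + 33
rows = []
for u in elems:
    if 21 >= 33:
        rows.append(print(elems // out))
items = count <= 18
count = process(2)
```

7

Transformed code:
out = 7
elems = items
if count != out:
    record(32)
elems = elems // out
elems = elems + 33
rows = [print(elems // out) for u in elems if 21 >= 33]
items = count <= 18
count = process(2)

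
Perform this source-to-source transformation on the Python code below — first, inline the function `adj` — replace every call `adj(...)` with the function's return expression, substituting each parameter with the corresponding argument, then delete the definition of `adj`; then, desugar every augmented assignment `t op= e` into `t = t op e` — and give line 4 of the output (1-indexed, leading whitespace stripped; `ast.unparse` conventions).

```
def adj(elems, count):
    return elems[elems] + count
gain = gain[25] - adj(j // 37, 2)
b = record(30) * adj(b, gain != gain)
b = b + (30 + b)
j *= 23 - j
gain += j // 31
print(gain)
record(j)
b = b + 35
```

Transformed code:
gain = gain[25] - ((j // 37)[j // 37] + 2)
b = record(30) * (b[b] + (gain != gain))
b = b + (30 + b)
j = j * (23 - j)
gain = gain + j // 31
print(gain)
record(j)
b = b + 35

j = j * (23 - j)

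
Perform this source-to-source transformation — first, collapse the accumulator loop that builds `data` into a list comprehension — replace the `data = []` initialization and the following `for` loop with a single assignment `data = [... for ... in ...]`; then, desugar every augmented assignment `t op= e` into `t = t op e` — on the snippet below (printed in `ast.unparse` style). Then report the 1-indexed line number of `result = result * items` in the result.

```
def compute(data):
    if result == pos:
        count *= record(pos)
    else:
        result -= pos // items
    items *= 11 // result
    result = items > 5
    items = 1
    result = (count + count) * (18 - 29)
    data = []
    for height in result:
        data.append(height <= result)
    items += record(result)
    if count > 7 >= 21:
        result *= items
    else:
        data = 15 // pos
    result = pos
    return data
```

13

Transformed code:
def compute(data):
    if result == pos:
        count = count * record(pos)
    else:
        result = result - pos // items
    items = items * (11 // result)
    result = items > 5
    items = 1
    result = (count + count) * (18 - 29)
    data = [height <= result for height in result]
    items = items + record(result)
    if count > 7 >= 21:
        result = result * items
    else:
        data = 15 // pos
    result = pos
    return data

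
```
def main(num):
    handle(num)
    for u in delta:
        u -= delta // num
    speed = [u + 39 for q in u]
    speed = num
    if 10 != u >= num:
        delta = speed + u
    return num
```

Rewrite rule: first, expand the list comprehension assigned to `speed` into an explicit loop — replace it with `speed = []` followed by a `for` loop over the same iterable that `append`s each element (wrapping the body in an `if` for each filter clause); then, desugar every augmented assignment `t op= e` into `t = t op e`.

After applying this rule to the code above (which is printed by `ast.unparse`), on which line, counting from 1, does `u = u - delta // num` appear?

Transformed code:
def main(num):
    handle(num)
    for u in delta:
        u = u - delta // num
    speed = []
    for q in u:
        speed.append(u + 39)
    speed = num
    if 10 != u >= num:
        delta = speed + u
    return num

4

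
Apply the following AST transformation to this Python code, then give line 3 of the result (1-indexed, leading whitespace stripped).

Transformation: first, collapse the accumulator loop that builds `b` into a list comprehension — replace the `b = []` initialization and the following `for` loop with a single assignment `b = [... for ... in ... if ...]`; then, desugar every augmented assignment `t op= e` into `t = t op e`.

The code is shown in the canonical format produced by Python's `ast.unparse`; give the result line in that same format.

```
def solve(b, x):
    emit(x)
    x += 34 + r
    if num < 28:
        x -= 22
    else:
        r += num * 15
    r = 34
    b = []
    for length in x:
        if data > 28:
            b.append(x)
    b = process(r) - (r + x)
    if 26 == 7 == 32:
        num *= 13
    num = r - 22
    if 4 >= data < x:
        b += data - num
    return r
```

Transformed code:
def solve(b, x):
    emit(x)
    x = x + (34 + r)
    if num < 28:
        x = x - 22
    else:
        r = r + num * 15
    r = 34
    b = [x for length in x if data > 28]
    b = process(r) - (r + x)
    if 26 == 7 == 32:
        num = num * 13
    num = r - 22
    if 4 >= data < x:
        b = b + (data - num)
    return r

x = x + (34 + r)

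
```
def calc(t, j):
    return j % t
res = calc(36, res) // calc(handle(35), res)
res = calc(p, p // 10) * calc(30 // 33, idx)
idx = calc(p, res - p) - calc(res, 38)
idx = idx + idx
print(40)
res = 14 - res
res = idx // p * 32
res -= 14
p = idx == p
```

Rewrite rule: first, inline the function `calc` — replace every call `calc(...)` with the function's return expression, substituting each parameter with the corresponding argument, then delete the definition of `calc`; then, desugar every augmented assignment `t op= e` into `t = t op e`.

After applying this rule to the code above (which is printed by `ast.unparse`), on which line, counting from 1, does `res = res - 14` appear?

8

Transformed code:
res = res % 36 // (res % handle(35))
res = p // 10 % p * (idx % (30 // 33))
idx = (res - p) % p - 38 % res
idx = idx + idx
print(40)
res = 14 - res
res = idx // p * 32
res = res - 14
p = idx == p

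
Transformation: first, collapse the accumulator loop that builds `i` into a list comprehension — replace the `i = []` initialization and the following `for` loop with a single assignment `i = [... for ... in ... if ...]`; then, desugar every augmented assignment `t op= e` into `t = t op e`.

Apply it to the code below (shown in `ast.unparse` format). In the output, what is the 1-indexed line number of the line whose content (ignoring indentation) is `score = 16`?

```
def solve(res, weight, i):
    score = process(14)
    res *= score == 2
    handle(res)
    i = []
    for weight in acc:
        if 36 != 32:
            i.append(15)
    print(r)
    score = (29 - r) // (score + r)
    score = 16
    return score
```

8

Transformed code:
def solve(res, weight, i):
    score = process(14)
    res = res * (score == 2)
    handle(res)
    i = [15 for weight in acc if 36 != 32]
    print(r)
    score = (29 - r) // (score + r)
    score = 16
    return score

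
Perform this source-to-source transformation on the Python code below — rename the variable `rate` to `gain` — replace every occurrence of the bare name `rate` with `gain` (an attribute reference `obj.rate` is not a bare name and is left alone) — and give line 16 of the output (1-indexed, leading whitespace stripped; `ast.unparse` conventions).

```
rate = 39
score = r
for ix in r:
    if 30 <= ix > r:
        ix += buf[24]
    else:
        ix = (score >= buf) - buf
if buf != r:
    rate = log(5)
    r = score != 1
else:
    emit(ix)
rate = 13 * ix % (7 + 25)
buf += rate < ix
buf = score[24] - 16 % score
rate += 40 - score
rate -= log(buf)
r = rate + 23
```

Transformed code:
gain = 39
score = r
for ix in r:
    if 30 <= ix > r:
        ix += buf[24]
    else:
        ix = (score >= buf) - buf
if buf != r:
    gain = log(5)
    r = score != 1
else:
    emit(ix)
gain = 13 * ix % (7 + 25)
buf += gain < ix
buf = score[24] - 16 % score
gain += 40 - score
gain -= log(buf)
r = gain + 23

gain += 40 - score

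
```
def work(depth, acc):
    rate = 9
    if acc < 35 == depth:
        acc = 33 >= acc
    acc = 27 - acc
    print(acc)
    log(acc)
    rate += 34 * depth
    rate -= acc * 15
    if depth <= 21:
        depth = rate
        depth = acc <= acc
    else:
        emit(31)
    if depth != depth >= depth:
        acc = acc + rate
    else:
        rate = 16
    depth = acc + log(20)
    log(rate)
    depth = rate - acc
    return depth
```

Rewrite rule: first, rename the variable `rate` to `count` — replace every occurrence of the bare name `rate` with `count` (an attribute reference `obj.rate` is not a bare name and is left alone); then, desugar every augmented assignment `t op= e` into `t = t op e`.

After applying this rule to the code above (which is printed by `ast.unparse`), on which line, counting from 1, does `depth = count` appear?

11

Transformed code:
def work(depth, acc):
    count = 9
    if acc < 35 == depth:
        acc = 33 >= acc
    acc = 27 - acc
    print(acc)
    log(acc)
    count = count + 34 * depth
    count = count - acc * 15
    if depth <= 21:
        depth = count
        depth = acc <= acc
    else:
        emit(31)
    if depth != depth >= depth:
        acc = acc + count
    else:
        count = 16
    depth = acc + log(20)
    log(count)
    depth = count - acc
    return depth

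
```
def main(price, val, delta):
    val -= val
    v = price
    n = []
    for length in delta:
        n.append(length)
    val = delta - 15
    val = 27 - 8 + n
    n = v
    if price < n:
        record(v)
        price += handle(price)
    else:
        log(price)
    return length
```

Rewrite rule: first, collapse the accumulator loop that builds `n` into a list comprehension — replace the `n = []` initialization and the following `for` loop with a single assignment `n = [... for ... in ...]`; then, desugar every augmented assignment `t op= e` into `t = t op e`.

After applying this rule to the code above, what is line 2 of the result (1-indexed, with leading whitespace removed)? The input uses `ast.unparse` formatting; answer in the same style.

val = val - val

Transformed code:
def main(price, val, delta):
    val = val - val
    v = price
    n = [length for length in delta]
    val = delta - 15
    val = 27 - 8 + n
    n = v
    if price < n:
        record(v)
        price = price + handle(price)
    else:
        log(price)
    return length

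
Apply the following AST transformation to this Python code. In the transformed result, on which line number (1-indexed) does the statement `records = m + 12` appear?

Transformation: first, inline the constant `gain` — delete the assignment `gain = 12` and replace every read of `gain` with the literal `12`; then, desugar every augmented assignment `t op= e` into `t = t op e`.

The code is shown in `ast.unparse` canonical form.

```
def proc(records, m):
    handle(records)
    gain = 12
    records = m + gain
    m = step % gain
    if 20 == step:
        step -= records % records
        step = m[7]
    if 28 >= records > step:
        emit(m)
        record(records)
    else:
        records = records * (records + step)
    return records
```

Transformed code:
def proc(records, m):
    handle(records)
    records = m + 12
    m = step % 12
    if 20 == step:
        step = step - records % records
        step = m[7]
    if 28 >= records > step:
        emit(m)
        record(records)
    else:
        records = records * (records + step)
    return records

3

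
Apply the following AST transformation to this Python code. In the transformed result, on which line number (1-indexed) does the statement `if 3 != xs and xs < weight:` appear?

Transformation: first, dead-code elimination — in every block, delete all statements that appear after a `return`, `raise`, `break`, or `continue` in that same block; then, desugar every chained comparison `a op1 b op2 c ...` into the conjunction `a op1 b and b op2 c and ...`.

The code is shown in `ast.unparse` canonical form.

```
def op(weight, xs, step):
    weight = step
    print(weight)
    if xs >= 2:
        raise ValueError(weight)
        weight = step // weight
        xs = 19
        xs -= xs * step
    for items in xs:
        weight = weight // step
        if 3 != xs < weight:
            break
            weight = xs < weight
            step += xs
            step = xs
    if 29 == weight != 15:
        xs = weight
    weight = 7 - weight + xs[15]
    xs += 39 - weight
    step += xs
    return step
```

8

Transformed code:
def op(weight, xs, step):
    weight = step
    print(weight)
    if xs >= 2:
        raise ValueError(weight)
    for items in xs:
        weight = weight // step
        if 3 != xs and xs < weight:
            break
    if 29 == weight and weight != 15:
        xs = weight
    weight = 7 - weight + xs[15]
    xs += 39 - weight
    step += xs
    return step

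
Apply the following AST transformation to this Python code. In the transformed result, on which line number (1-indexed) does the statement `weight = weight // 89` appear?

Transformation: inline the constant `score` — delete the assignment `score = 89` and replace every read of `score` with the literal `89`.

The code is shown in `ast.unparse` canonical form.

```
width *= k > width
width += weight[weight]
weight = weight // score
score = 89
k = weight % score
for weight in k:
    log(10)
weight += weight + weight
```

3

Transformed code:
width *= k > width
width += weight[weight]
weight = weight // 89
k = weight % 89
for weight in k:
    log(10)
weight += weight + weight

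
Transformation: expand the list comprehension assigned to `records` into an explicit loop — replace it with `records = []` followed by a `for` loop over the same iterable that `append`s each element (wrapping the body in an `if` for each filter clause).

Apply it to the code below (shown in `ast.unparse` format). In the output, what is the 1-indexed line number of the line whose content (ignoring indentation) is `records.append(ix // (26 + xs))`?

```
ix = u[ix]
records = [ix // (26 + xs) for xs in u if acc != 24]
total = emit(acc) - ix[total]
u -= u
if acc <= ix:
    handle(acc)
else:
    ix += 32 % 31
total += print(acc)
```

Transformed code:
ix = u[ix]
records = []
for xs in u:
    if acc != 24:
        records.append(ix // (26 + xs))
total = emit(acc) - ix[total]
u -= u
if acc <= ix:
    handle(acc)
else:
    ix += 32 % 31
total += print(acc)

5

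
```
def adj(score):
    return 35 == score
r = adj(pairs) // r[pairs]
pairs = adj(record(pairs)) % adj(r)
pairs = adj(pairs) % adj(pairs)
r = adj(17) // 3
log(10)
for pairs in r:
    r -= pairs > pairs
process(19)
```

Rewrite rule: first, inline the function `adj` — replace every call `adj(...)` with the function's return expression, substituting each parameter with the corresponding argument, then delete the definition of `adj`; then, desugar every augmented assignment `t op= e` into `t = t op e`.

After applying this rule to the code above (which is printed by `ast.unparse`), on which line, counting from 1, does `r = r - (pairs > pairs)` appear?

Transformed code:
r = (35 == pairs) // r[pairs]
pairs = (35 == record(pairs)) % (35 == r)
pairs = (35 == pairs) % (35 == pairs)
r = (35 == 17) // 3
log(10)
for pairs in r:
    r = r - (pairs > pairs)
process(19)

7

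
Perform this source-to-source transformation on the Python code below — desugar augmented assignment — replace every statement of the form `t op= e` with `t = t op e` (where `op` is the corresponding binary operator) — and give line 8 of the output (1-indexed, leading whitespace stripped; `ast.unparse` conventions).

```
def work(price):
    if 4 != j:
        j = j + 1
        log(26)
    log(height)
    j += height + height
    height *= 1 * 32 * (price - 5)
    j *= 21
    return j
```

Transformed code:
def work(price):
    if 4 != j:
        j = j + 1
        log(26)
    log(height)
    j = j + (height + height)
    height = height * (1 * 32 * (price - 5))
    j = j * 21
    return j

j = j * 21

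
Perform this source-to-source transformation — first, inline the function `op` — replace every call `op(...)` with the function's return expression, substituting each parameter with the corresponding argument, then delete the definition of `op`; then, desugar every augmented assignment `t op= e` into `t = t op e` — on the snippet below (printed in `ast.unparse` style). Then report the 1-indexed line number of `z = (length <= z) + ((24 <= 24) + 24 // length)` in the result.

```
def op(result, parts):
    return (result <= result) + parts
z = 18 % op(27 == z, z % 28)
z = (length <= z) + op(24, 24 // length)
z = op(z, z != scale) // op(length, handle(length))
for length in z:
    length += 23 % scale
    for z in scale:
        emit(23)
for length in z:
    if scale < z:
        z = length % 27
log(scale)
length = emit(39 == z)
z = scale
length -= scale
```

2

Transformed code:
z = 18 % (((27 == z) <= (27 == z)) + z % 28)
z = (length <= z) + ((24 <= 24) + 24 // length)
z = ((z <= z) + (z != scale)) // ((length <= length) + handle(length))
for length in z:
    length = length + 23 % scale
    for z in scale:
        emit(23)
for length in z:
    if scale < z:
        z = length % 27
log(scale)
length = emit(39 == z)
z = scale
length = length - scale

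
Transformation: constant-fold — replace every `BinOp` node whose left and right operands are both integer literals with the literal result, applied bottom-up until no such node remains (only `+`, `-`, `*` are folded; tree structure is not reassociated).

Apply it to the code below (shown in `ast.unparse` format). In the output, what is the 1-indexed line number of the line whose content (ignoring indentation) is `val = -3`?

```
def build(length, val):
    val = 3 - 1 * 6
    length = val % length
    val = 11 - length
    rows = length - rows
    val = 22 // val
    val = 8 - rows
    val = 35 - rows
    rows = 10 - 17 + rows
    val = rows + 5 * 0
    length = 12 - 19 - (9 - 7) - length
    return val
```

Transformed code:
def build(length, val):
    val = -3
    length = val % length
    val = 11 - length
    rows = length - rows
    val = 22 // val
    val = 8 - rows
    val = 35 - rows
    rows = -7 + rows
    val = rows + 0
    length = -9 - length
    return val

2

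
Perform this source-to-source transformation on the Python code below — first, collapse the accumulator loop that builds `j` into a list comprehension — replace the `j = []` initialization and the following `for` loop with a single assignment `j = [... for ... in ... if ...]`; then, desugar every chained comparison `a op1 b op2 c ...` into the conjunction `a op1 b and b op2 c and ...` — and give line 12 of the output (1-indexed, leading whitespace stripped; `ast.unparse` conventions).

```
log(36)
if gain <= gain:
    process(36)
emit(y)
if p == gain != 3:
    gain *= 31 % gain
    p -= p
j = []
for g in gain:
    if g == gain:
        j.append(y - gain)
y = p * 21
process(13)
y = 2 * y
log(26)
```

Transformed code:
log(36)
if gain <= gain:
    process(36)
emit(y)
if p == gain and gain != 3:
    gain *= 31 % gain
    p -= p
j = [y - gain for g in gain if g == gain]
y = p * 21
process(13)
y = 2 * y
log(26)

log(26)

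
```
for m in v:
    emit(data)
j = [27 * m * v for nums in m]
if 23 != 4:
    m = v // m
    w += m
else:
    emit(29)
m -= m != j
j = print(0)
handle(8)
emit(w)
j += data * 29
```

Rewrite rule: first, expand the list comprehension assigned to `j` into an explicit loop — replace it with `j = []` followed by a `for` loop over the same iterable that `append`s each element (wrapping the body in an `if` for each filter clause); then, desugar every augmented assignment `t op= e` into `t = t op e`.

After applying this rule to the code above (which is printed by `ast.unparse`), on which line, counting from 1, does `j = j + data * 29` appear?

15

Transformed code:
for m in v:
    emit(data)
j = []
for nums in m:
    j.append(27 * m * v)
if 23 != 4:
    m = v // m
    w = w + m
else:
    emit(29)
m = m - (m != j)
j = print(0)
handle(8)
emit(w)
j = j + data * 29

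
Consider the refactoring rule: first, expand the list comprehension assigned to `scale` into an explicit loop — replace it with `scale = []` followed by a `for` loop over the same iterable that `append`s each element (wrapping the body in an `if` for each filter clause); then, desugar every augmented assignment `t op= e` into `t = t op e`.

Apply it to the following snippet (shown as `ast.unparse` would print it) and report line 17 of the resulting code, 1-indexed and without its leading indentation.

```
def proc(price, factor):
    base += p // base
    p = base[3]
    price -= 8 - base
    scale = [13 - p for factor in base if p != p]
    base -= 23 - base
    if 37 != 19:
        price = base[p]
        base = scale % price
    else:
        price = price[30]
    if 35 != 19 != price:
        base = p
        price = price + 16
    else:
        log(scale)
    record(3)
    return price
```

price = price + 16

Transformed code:
def proc(price, factor):
    base = base + p // base
    p = base[3]
    price = price - (8 - base)
    scale = []
    for factor in base:
        if p != p:
            scale.append(13 - p)
    base = base - (23 - base)
    if 37 != 19:
        price = base[p]
        base = scale % price
    else:
        price = price[30]
    if 35 != 19 != price:
        base = p
        price = price + 16
    else:
        log(scale)
    record(3)
    return price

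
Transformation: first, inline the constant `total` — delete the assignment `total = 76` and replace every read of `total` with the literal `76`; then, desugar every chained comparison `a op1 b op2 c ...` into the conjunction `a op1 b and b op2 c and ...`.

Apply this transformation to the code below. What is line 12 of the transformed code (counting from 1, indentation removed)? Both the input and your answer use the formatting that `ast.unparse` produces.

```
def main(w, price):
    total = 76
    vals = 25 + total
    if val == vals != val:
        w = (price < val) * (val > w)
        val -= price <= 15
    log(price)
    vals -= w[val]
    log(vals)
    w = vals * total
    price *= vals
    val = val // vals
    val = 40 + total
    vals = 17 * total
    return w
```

val = 40 + 76

Transformed code:
def main(w, price):
    vals = 25 + 76
    if val == vals and vals != val:
        w = (price < val) * (val > w)
        val -= price <= 15
    log(price)
    vals -= w[val]
    log(vals)
    w = vals * 76
    price *= vals
    val = val // vals
    val = 40 + 76
    vals = 17 * 76
    return w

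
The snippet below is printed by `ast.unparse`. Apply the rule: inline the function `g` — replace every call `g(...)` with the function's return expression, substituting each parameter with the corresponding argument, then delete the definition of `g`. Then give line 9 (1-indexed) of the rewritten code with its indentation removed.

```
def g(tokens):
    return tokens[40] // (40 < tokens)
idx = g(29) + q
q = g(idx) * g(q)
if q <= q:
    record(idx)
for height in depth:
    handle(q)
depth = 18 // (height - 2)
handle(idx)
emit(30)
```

Transformed code:
idx = 29[40] // (40 < 29) + q
q = idx[40] // (40 < idx) * (q[40] // (40 < q))
if q <= q:
    record(idx)
for height in depth:
    handle(q)
depth = 18 // (height - 2)
handle(idx)
emit(30)

emit(30)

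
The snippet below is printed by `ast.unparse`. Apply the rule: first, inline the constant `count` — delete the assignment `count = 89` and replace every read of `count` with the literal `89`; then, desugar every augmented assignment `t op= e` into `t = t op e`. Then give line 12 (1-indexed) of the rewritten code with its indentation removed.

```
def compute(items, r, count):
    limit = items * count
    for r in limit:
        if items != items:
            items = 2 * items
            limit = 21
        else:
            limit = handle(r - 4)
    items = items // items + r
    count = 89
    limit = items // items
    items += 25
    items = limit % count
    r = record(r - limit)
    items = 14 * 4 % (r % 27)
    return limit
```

items = limit % 89

Transformed code:
def compute(items, r, count):
    limit = items * 89
    for r in limit:
        if items != items:
            items = 2 * items
            limit = 21
        else:
            limit = handle(r - 4)
    items = items // items + r
    limit = items // items
    items = items + 25
    items = limit % 89
    r = record(r - limit)
    items = 14 * 4 % (r % 27)
    return limit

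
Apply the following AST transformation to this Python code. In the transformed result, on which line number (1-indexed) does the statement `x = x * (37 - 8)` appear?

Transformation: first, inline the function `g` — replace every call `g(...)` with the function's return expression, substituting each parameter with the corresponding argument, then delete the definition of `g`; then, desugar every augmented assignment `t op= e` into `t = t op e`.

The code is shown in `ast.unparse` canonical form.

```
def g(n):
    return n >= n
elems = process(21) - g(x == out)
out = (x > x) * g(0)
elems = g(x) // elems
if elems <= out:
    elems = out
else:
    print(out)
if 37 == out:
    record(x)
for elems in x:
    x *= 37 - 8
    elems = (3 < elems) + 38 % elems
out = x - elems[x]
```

11

Transformed code:
elems = process(21) - ((x == out) >= (x == out))
out = (x > x) * (0 >= 0)
elems = (x >= x) // elems
if elems <= out:
    elems = out
else:
    print(out)
if 37 == out:
    record(x)
for elems in x:
    x = x * (37 - 8)
    elems = (3 < elems) + 38 % elems
out = x - elems[x]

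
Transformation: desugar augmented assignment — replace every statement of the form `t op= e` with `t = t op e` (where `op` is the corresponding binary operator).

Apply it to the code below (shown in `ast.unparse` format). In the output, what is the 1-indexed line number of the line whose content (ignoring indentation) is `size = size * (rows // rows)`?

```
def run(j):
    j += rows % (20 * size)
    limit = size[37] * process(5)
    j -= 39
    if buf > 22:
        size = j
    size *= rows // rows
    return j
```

Transformed code:
def run(j):
    j = j + rows % (20 * size)
    limit = size[37] * process(5)
    j = j - 39
    if buf > 22:
        size = j
    size = size * (rows // rows)
    return j

7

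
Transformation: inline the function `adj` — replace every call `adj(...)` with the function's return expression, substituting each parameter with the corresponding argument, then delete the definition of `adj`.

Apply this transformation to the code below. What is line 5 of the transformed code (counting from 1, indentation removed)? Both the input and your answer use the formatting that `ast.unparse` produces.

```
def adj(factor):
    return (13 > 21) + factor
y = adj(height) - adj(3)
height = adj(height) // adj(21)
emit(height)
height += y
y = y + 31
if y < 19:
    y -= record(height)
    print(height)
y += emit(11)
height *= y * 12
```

y = y + 31

Transformed code:
y = (13 > 21) + height - ((13 > 21) + 3)
height = ((13 > 21) + height) // ((13 > 21) + 21)
emit(height)
height += y
y = y + 31
if y < 19:
    y -= record(height)
    print(height)
y += emit(11)
height *= y * 12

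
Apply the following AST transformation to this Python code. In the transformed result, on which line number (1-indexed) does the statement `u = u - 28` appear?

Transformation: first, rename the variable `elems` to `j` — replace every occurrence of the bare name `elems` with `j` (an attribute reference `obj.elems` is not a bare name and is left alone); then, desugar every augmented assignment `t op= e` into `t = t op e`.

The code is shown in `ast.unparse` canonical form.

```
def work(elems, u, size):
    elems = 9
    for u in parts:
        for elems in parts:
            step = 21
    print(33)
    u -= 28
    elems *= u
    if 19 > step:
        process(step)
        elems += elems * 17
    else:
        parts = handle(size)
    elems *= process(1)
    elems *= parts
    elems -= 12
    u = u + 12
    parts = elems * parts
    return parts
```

7

Transformed code:
def work(j, u, size):
    j = 9
    for u in parts:
        for j in parts:
            step = 21
    print(33)
    u = u - 28
    j = j * u
    if 19 > step:
        process(step)
        j = j + j * 17
    else:
        parts = handle(size)
    j = j * process(1)
    j = j * parts
    j = j - 12
    u = u + 12
    parts = j * parts
    return parts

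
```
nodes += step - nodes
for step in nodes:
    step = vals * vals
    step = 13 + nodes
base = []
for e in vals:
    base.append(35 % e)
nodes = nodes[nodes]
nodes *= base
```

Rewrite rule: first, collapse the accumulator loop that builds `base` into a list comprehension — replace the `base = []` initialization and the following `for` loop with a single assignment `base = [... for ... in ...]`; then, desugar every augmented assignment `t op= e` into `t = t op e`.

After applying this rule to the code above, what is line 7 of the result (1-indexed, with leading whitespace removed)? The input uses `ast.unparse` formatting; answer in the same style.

Transformed code:
nodes = nodes + (step - nodes)
for step in nodes:
    step = vals * vals
    step = 13 + nodes
base = [35 % e for e in vals]
nodes = nodes[nodes]
nodes = nodes * base

nodes = nodes * base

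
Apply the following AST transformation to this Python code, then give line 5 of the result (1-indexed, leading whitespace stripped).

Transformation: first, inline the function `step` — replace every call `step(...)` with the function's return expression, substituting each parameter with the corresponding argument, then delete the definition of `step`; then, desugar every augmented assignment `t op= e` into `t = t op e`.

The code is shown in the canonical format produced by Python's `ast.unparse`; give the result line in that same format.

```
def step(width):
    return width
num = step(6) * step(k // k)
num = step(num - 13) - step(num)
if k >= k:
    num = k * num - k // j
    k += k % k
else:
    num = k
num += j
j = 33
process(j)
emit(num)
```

Transformed code:
num = 6 * (k // k)
num = num - 13 - num
if k >= k:
    num = k * num - k // j
    k = k + k % k
else:
    num = k
num = num + j
j = 33
process(j)
emit(num)

k = k + k % k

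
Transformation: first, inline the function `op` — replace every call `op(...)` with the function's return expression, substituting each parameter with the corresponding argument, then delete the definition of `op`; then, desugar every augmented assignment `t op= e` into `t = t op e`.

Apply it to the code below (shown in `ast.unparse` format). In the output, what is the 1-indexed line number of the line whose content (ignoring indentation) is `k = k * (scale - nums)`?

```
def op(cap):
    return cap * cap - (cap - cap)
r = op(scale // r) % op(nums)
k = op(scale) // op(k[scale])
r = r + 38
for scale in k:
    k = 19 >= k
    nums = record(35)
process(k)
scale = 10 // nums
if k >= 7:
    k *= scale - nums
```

10

Transformed code:
r = (scale // r * (scale // r) - (scale // r - scale // r)) % (nums * nums - (nums - nums))
k = (scale * scale - (scale - scale)) // (k[scale] * k[scale] - (k[scale] - k[scale]))
r = r + 38
for scale in k:
    k = 19 >= k
    nums = record(35)
process(k)
scale = 10 // nums
if k >= 7:
    k = k * (scale - nums)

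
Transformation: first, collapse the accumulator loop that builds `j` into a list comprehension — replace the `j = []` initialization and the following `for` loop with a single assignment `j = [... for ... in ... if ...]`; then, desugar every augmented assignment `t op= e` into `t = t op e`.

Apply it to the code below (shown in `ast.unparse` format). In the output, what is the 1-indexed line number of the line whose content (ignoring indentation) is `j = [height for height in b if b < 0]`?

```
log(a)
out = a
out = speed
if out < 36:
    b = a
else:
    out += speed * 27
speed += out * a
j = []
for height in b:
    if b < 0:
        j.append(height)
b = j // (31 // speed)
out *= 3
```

Transformed code:
log(a)
out = a
out = speed
if out < 36:
    b = a
else:
    out = out + speed * 27
speed = speed + out * a
j = [height for height in b if b < 0]
b = j // (31 // speed)
out = out * 3

9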